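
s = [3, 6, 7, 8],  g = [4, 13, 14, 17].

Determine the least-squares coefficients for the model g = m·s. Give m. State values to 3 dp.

m = 2.051

From the data, Σs·s = 158.
For Aᵀg: Σs·g = 324.
m = 324/158 = 2.05063.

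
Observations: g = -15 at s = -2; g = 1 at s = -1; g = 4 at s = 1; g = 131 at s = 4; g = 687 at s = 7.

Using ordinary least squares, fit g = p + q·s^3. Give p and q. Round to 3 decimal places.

Entries of AᵀA: Σ1 = 5, Σs^3 = 399, Σs^3·s^3 = 121811.
And Σg = 808, Σs^3·g = 244148.
Δ = 5·121811 − 399² = 449854.
p = (808·121811 − 399·244148)/449854 = 29654/13231; q = (5·244148 − 399·808)/449854 = 26422/13231.

p = 2.241, q = 1.997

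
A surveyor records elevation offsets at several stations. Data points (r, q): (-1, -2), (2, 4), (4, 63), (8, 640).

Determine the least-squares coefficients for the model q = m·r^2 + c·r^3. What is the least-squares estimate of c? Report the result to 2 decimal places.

c = 1.51

Entries of AᵀA: Σr^2·r^2 = 4369, Σr^2·r^3 = 33823, Σr^3·r^3 = 266305.
For Aᵀq: Σr^2·q = 41982, Σr^3·q = 331746.
So AᵀA·[m, c]ᵀ = Aᵀq: [[4369, 33823]; [33823, 266305]]·[m, c]ᵀ = [41982, 331746]ᵀ.
Determinant 4369·266305 − 33823² = 19491216.
m = (41982·266305 − 33823·331746)/19491216 = -846426/406067; c = (4369·331746 − 33823·41982)/19491216 = 613356/406067.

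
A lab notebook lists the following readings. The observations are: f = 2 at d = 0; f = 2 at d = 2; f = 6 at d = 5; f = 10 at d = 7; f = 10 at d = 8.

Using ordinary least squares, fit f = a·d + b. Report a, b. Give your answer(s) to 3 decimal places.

Sums needed: Σd·d = 142, Σd = 22, Σ1 = 5.
For Mᵀf: Σd·f = 184, Σf = 30.
So MᵀM·[a, b]ᵀ = Mᵀf: [[142, 22]; [22, 5]]·[a, b]ᵀ = [184, 30]ᵀ.
Δ = 142·5 − 22² = 226.
a = (184·5 − 22·30)/226 = 130/113; b = (142·30 − 22·184)/226 = 106/113.

a = 1.150, b = 0.938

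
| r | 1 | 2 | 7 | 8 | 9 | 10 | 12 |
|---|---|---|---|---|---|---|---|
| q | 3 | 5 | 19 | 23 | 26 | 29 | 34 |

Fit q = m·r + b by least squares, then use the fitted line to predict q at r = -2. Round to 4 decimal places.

q̂ = -6.1529

Forming AᵀA = [[443, 49]; [49, 7]] and Aᵀq = [1262, 139]ᵀ gives AᵀA·[m, b]ᵀ = Aᵀq.
Δ = 443·7 − 49² = 700.
m = (1262·7 − 49·139)/700 = 289/100; b = (443·139 − 49·1262)/700 = -261/700.
At r = -2: q̂ = (289/100)·(-2) + (-261/700)·(1) = -4307/700.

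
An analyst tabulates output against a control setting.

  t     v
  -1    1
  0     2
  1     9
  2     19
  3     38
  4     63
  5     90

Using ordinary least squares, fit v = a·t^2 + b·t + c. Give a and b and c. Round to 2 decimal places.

The normal system MᵀM·[a, b, c]ᵀ = Mᵀv is [[980, 224, 56]; [224, 56, 14]; [56, 14, 7]]·[a, b, c]ᵀ = [3686, 862, 222]ᵀ.
Row-reducing yields a = 17/6, b = 151/42, c = 13/7.

a = 2.83, b = 3.60, c = 1.86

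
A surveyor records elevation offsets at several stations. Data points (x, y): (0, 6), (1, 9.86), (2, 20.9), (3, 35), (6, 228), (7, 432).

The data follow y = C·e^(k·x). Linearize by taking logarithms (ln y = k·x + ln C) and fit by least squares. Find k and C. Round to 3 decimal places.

k = 0.615, C = 5.747

Linearized form: ln y = k·x + ln C. From the 6 transformed points,
Sums: Σx = 19.0000, Σ(x)² = 99.0000, Σln y = 22.1731, Σx·ln y = 94.0891.
Normal system: [[99.0000, 19.0000]; [19.0000, 6]]·[k, ln C]ᵀ = [94.0891, 22.1731]ᵀ.
Solving (det = 233.0000): k = 0.61479, ln C = 1.74869, so C = exp(1.74869) = 5.74709.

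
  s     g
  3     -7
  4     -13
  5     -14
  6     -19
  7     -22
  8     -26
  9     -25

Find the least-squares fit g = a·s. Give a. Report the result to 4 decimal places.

a = -3.0143

From the data, Σs·s = 280.
For Aᵀg: Σs·g = -844.
So AᵀA·[a]ᵀ = Aᵀg: [[280]]·[a]ᵀ = [-844]ᵀ.
a = (-844)/280 = -3.01429.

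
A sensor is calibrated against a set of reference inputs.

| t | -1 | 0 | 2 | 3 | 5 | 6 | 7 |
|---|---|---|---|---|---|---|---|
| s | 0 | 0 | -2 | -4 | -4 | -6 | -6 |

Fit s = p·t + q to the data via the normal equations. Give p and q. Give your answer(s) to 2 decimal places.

p = -0.82, q = -0.57

Entries of MᵀM: Σt·t = 124, Σt = 22, Σ1 = 7.
For Mᵀs: Σt·s = -114, Σs = -22.
Normal equations: [[124, 22]; [22, 7]]·[p, q]ᵀ = [-114, -22]ᵀ.
det = 124·7 − 22² = 384.
p = ((-114)·7 − 22·(-22))/384 = -157/192; q = (124·(-22) − 22·(-114))/384 = -55/96.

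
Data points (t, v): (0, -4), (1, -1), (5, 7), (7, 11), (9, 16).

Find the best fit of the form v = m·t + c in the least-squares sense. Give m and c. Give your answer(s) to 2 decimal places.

m = 2.15, c = -3.67

Sums needed: Σt·t = 156, Σt = 22, Σ1 = 5.
And Σt·v = 255, Σv = 29.
Eliminating c: 5·(row 1) − 22·(row 2) gives 296·m = 5·255 − 22·29 = 637, so m = 637/296.
Then c = (29 − 22·(637/296))/5 = -543/148.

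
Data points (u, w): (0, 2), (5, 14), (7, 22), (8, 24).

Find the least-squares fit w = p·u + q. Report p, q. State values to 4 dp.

With design matrix A, AᵀA = [[138, 20]; [20, 4]] and Aᵀw = [416, 62]ᵀ.
Determinant 138·4 − 20² = 152.
p = (416·4 − 20·62)/152 = 53/19; q = (138·62 − 20·416)/152 = 59/38.

p = 2.7895, q = 1.5526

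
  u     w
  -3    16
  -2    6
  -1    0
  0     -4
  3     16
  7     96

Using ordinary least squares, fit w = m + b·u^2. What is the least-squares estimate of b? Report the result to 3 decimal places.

From the data, Σ1 = 6, Σu^2 = 72, Σu^2·u^2 = 2580.
For Aᵀw: Σw = 130, Σu^2·w = 5016.
So AᵀA·[m, b]ᵀ = Aᵀw: [[6, 72]; [72, 2580]]·[m, b]ᵀ = [130, 5016]ᵀ.
Δ = 6·2580 − 72² = 10296.
m = (130·2580 − 72·5016)/10296 = -1073/429; b = (6·5016 − 72·130)/10296 = 288/143.

b = 2.014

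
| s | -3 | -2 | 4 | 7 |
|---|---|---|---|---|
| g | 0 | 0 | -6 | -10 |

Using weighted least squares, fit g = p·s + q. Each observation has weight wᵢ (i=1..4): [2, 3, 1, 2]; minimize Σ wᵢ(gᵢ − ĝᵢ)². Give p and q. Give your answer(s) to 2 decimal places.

p = -1.04, q = -2.47

Entries of AᵀWA: Σwᵢ·s·s = 144, Σwᵢ·s = 6, Σwᵢ·1 = 8.
Moment sums: Σwᵢ·s·g = -164, Σwᵢ·g = -26.
Normal equations: [[144, 6]; [6, 8]]·[p, q]ᵀ = [-164, -26]ᵀ.
Determinant 144·8 − 6² = 1116.
p = ((-164)·8 − 6·(-26))/1116 = -289/279; q = (144·(-26) − 6·(-164))/1116 = -230/93.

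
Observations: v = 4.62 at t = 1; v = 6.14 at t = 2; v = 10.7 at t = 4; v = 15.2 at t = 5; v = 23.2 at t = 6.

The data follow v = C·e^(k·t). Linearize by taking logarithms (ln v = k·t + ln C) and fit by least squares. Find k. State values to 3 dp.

k = 0.315

Linearized form: ln v = k·t + ln C. From the 5 transformed points,
Σt = 18.0000, Σ(t)² = 82.0000, Σln v = 11.5809, Σt·ln v = 47.1124.
Normal system: [[82.0000, 18.0000]; [18.0000, 5]]·[k, ln C]ᵀ = [47.1124, 11.5809]ᵀ.
Δ = 82.0000·5 − (18.0000)² = 86.0000; k = (47.1124·5 − 18.0000·11.5809)/86.0000 = 0.31518, ln C = (82.0000·11.5809 − 18.0000·47.1124)/86.0000 = 1.18153.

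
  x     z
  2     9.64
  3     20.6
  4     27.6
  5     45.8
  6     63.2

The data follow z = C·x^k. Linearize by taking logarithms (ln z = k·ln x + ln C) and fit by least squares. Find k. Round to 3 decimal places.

k = 1.676

With ln zᵢ as the transformed response and ln xᵢ as the regressor:
Sums: Σln x = 6.5793, Σ(ln x)² = 9.4099, Σln z = 16.5796, Σln x·ln z = 23.0778.
Normal system: [[9.4099, 6.5793]; [6.5793, 5]]·[k, ln C]ᵀ = [23.0778, 16.5796]ᵀ.
Δ = 9.4099·5 − (6.5793)² = 3.7630; k = (23.0778·5 − 6.5793·16.5796)/3.7630 = 1.67625, ln C = (9.4099·16.5796 − 6.5793·23.0778)/3.7630 = 1.11022.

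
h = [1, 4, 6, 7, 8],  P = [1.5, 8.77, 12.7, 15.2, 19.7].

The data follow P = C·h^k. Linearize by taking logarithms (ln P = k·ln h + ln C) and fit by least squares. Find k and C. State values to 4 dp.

k = 1.2107, C = 1.5216

Taking logs, ln P = k·ln h + ln C, so regress ln P on ln h.
Over the data: Σln h = 7.2034, Σ(ln h)² = 13.2429, Σln P = 10.8203, Σln h·ln P = 19.0575.
Normal system: [[13.2429, 7.2034]; [7.2034, 5]]·[k, ln C]ᵀ = [19.0575, 10.8203]ᵀ.
Solving (det = 14.3252): k = 1.21075, ln C = 0.41977, so C = exp(0.41977) = 1.52161.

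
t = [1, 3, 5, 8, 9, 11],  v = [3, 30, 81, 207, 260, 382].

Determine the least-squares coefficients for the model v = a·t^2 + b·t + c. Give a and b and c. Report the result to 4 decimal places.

Normal-equation sums: Σt^2·t^2 = 26005, Σt^2·t = 2725, Σt^2 = 301, Σt·t = 301, Σt = 37, Σ1 = 6.
For Xᵀv: Σt^2·v = 82828, Σt·v = 8696, Σv = 963.
So XᵀX·[a, b, c]ᵀ = Xᵀv: [[26005, 2725, 301]; [2725, 301, 37]; [301, 37, 6]]·[a, b, c]ᵀ = [82828, 8696, 963]ᵀ.
Solving the 3×3 system (Gaussian elimination) gives a = 177325/59046, b = 9245/4542, c = -26677/9841.

a = 3.0032, b = 2.0354, c = -2.7108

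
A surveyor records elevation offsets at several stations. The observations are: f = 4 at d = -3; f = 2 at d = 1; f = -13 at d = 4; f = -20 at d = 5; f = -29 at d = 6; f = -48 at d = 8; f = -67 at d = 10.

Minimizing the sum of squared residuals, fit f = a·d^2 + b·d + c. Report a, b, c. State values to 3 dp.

Setting ∂/∂a … = 0 gives: 16355·a + 1891·b + 251·c = -11486;  1891·a + 251·b + 31·c = -1390;  251·a + 31·b + 7·c = -171.
Solving the 3×3 system (Gaussian elimination) gives a = -67503/133492, b = -280075/133492, c = 199889/66746.

a = -0.506, b = -2.098, c = 2.995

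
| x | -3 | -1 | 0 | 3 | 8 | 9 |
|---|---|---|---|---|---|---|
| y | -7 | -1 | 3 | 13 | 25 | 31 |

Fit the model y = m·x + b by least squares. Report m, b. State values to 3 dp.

m = 3.044, b = 2.549

Normal-equation sums: Σx·x = 164, Σx = 16, Σ1 = 6.
For Aᵀy: Σx·y = 540, Σy = 64.
det = 164·6 − 16² = 728.
m = (540·6 − 16·64)/728 = 277/91; b = (164·64 − 16·540)/728 = 232/91.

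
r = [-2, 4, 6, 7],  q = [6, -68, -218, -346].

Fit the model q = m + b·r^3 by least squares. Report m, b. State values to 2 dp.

The normal system MᵀM·[m, b]ᵀ = Mᵀq is [[4, 615]; [615, 168465]]·[m, b]ᵀ = [-626, -170166]ᵀ.
Determinant 4·168465 − 615² = 295635.
m = ((-626)·168465 − 615·(-170166))/295635 = -53800/19709; b = (4·(-170166) − 615·(-626))/295635 = -98558/98545.

m = -2.73, b = -1.00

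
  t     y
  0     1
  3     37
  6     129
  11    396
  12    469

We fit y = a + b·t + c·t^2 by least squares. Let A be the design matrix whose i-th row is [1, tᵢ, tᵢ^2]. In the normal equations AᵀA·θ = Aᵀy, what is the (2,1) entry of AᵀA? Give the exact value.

32

Row 2 ↔ basis t, column 1 ↔ basis 1, so (AᵀA)_{2,1} = Σᵢ t = (0)·(1) + (3)·(1) + (6)·(1) + (11)·(1) + (12)·(1) = 32.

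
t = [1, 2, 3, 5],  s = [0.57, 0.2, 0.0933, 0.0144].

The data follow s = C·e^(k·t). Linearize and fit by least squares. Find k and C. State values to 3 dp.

k = -0.908, C = 1.351

With ln sᵢ as the transformed response and tᵢ as the regressor:
XᵀX = [[39.0000, 11.0000]; [11.0000, 4]], rhs = [-32.0994, -8.7840]ᵀ  (here Σt = 11.0000, Σ(t)² = 39.0000, Σln s = -8.7840, Σt·ln s = -32.0994).
Δ = 39.0000·4 − (11.0000)² = 35.0000; k = (-32.0994·4 − 11.0000·-8.7840)/35.0000 = -0.90782, ln C = (39.0000·-8.7840 − 11.0000·-32.0994)/35.0000 = 0.30049, so C = exp(0.30049) = 1.35052.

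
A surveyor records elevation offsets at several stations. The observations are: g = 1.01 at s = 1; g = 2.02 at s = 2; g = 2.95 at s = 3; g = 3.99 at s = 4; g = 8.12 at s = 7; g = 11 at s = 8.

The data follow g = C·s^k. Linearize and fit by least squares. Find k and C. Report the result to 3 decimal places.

Let Y = ln g. Fitting Y = k·ln s + ln C by least squares:
Over the data: Σln s = 7.2034, Σ(ln s)² = 11.7199, Σln g = 7.6709, Σln s·ln g = 12.6558.
Normal system: [[11.7199, 7.2034]; [7.2034, 6]]·[k, ln C]ᵀ = [12.6558, 7.6709]ᵀ.
Solving (det = 18.4301): k = 1.12200, ln C = -0.06856, so C = exp(-0.06856) = 0.93373.

k = 1.122, C = 0.934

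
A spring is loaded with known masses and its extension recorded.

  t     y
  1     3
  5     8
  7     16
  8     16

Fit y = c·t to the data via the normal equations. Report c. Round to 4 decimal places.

Entries of MᵀM: Σt·t = 139.
For Mᵀy: Σt·y = 283.
Normal equations: [[139]]·[c]ᵀ = [283]ᵀ.
Hence c = 283 / 139 ≈ 2.03597.

c = 2.0360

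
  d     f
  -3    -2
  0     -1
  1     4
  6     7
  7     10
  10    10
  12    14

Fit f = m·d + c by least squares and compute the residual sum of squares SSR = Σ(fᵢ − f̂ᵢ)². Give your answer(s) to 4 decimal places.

The normal equations are: 339·m + 33·c = 390;  33·m + 7·c = 42.
Δ = 339·7 − 33² = 1284.
m = (390·7 − 33·42)/1284 = 112/107; c = (339·42 − 33·390)/1284 = 114/107.
Residuals: 8/107, -221/107, 202/107, -37/107, 172/107, -164/107, 40/107; SSR = 1394/107.

SSR = 13.0280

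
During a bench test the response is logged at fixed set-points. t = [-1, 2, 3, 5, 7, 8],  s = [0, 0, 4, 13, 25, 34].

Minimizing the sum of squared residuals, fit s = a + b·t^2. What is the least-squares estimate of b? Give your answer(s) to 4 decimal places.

The normal equations are: 6·a + 152·b = 76;  152·a + 7220·b = 3762.
(Σ1 = 6, Σt^2 = 152, Σt^2·t^2 = 7220, Σs = 76, Σt^2·s = 3762.)
det = 6·7220 − 152² = 20216.
a = (76·7220 − 152·3762)/20216 = -8/7; b = (6·3762 − 152·76)/20216 = 145/266.

b = 0.5451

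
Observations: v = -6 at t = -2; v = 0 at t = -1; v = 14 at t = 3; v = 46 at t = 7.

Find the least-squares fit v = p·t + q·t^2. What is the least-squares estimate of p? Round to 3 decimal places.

p = 3.286

XᵀX·[p, q]ᵀ = Xᵀv reads: 63·p + 361·q = 376;  361·p + 2499·q = 2356.
(Σt·t = 63, Σt·t^2 = 361, Σt^2·t^2 = 2499, Σt·v = 376, Σt^2·v = 2356.)
det = 63·2499 − 361² = 27116.
p = (376·2499 − 361·2356)/27116 = 22277/6779; q = (63·2356 − 361·376)/27116 = 3173/6779.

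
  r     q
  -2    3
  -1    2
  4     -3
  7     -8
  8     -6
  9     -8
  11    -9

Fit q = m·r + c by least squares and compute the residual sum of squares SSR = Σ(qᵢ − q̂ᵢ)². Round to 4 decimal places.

SSR = 5.8343

Entries of XᵀX: Σr·r = 336, Σr = 36, Σ1 = 7.
Moment sums: Σr·q = -295, Σq = -29.
Normal equations: [[336, 36]; [36, 7]]·[m, c]ᵀ = [-295, -29]ᵀ.
Determinant 336·7 − 36² = 1056.
m = ((-295)·7 − 36·(-29))/1056 = -1021/1056; c = (336·(-29) − 36·(-295))/1056 = 73/88.
Residuals: 125/528, 215/1056, 5/132, -2177/1056, 239/264, -45/352, 851/1056; SSR = 6161/1056.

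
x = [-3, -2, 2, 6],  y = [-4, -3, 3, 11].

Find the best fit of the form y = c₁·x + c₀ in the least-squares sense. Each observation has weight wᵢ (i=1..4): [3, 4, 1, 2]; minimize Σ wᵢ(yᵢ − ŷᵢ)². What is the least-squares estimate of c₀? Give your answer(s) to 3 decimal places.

Compute the Gram sums: Σwᵢ·x·x = 119, Σwᵢ·x = -3, Σwᵢ·1 = 10.
And Σwᵢ·x·y = 198, Σwᵢ·y = 1.
So AᵀWA·[c₁, c₀]ᵀ = AᵀWy: [[119, -3]; [-3, 10]]·[c₁, c₀]ᵀ = [198, 1]ᵀ.
Eliminating c₀: 10·(row 1) − (-3)·(row 2) gives 1181·c₁ = 10·198 − (-3)·1 = 1983, so c₁ = 1983/1181.
Then c₀ = (1 − (-3)·(1983/1181))/10 = 713/1181.

c₀ = 0.604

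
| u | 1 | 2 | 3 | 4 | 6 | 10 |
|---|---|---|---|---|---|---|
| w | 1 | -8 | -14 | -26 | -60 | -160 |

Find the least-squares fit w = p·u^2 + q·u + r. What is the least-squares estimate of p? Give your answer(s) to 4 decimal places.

p = -1.4688

Forming MᵀM = [[11650, 1316, 166]; [1316, 166, 26]; [166, 26, 6]] and Mᵀw = [-18733, -2121, -267]ᵀ gives MᵀM·[p, q, r]ᵀ = Mᵀw.
Solving the 3×3 system (Gaussian elimination) gives p = -4490/3057, q = -25117/15285, r = 33183/10190.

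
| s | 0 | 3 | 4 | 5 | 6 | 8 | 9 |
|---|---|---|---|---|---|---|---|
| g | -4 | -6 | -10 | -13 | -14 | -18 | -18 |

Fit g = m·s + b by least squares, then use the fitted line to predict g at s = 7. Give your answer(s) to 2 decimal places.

ĝ = -15.36

AᵀA·[m, b]ᵀ = Aᵀg reads: 231·m + 35·b = -513;  35·m + 7·b = -83.
Determinant 231·7 − 35² = 392.
m = ((-513)·7 − 35·(-83))/392 = -7/4; b = (231·(-83) − 35·(-513))/392 = -87/28.
At s = 7: ĝ = (-7/4)·(7) + (-87/28)·(1) = -215/14.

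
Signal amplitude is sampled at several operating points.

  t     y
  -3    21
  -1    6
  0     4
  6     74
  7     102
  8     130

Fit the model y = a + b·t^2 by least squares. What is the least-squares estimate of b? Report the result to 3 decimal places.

From the data, Σ1 = 6, Σt^2 = 159, Σt^2·t^2 = 7875.
For Aᵀy: Σy = 337, Σt^2·y = 16177.
Eliminating b: 7875·(row 1) − 159·(row 2) gives 21969·a = 7875·337 − 159·16177 = 81732, so a = 27244/7323.
Then b = (16177 − 159·(27244/7323))/7875 = 4831/2441.

b = 1.979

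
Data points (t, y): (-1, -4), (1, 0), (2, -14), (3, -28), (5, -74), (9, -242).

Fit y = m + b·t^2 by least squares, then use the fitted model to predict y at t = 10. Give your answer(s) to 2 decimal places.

ŷ = -298.67

Setting ∂/∂m … = 0 gives: 6·m + 121·b = -362;  121·m + 7285·b = -21764.
Determinant 6·7285 − 121² = 29069.
m = ((-362)·7285 − 121·(-21764))/29069 = -3726/29069; b = (6·(-21764) − 121·(-362))/29069 = -86782/29069.
At t = 10: ŷ = (-3726/29069)·(1) + (-86782/29069)·(100) = -8681926/29069.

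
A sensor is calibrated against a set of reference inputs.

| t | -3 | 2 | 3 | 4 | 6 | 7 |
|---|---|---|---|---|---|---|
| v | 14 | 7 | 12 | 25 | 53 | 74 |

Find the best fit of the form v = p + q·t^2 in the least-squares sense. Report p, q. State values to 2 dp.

p = 0.22, q = 1.49

With design matrix A, AᵀA = [[6, 123]; [123, 4131]] and Aᵀv = [185, 6196]ᵀ.
Δ = 6·4131 − 123² = 9657.
p = (185·4131 − 123·6196)/9657 = 709/3219; q = (6·6196 − 123·185)/9657 = 4807/3219.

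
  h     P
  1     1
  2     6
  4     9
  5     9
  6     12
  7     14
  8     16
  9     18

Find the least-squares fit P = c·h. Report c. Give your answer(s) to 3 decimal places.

c = 2.007

Entries of MᵀM: Σh·h = 276.
And Σh·P = 554.
c = 554/276 = 2.00725.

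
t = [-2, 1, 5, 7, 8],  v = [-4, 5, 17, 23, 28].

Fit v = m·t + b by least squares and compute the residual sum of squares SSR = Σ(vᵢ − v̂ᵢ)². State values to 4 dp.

Sums needed: Σt·t = 143, Σt = 19, Σ1 = 5.
For Aᵀv: Σt·v = 483, Σv = 69.
Eliminating b: 5·(row 1) − 19·(row 2) gives 354·m = 5·483 − 19·69 = 1104, so m = 184/59.
Then b = (69 − 19·(184/59))/5 = 115/59.
Residuals: 17/59, -4/59, -32/59, -46/59, 65/59; SSR = 130/59.

SSR = 2.2034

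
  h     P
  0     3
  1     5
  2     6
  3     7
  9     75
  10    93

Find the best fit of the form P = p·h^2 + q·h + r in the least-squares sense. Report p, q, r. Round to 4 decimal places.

p = 1.0605, q = -1.7022, r = 4.1266

AᵀA·[p, q, r]ᵀ = AᵀP reads: 16659·p + 1765·q + 195·r = 15467;  1765·p + 195·q + 25·r = 1643;  195·p + 25·q + 6·r = 189.
(Σh^2·h^2 = 16659, Σh^2·h = 1765, Σh^2 = 195, Σh·h = 195, Σh = 25, Σ1 = 6, Σh^2·P = 15467, Σh·P = 1643, ΣP = 189.)
Row-reducing yields p = 19267/18168, q = -51543/30280, r = 18743/4542.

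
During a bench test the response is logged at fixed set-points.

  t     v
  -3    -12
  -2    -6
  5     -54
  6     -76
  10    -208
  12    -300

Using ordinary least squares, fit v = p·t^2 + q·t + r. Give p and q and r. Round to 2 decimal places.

p = -2.01, q = -0.99, r = 1.67

With design matrix M, MᵀM = [[32754, 3034, 318]; [3034, 318, 28]; [318, 28, 6]] and Mᵀv = [-68218, -6358, -656]ᵀ.
Solving the 3×3 system (Gaussian elimination) gives p = -34694/17283, q = -5695/5761, r = 28904/17283.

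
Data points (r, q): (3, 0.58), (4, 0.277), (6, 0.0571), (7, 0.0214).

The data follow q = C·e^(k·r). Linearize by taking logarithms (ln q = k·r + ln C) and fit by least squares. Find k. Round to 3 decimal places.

k = -0.818

Taking logs, ln q = k·r + ln C, so regress ln q on r.
Over the data: Σr = 20.0000, Σ(r)² = 110.0000, Σln q = -8.5358, Σr·ln q = -50.8574.
Normal system: [[110.0000, 20.0000]; [20.0000, 4]]·[k, ln C]ᵀ = [-50.8574, -8.5358]ᵀ.
Solving (det = 40.0000): k = -0.81785, ln C = 1.95530.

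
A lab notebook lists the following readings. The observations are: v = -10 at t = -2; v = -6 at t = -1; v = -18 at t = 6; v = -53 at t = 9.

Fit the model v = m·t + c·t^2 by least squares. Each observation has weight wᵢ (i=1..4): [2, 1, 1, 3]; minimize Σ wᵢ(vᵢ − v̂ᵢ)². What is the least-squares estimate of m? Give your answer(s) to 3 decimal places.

Setting ∂/∂m … = 0 gives: 288·m + 2386·c = -1493;  2386·m + 21012·c = -13613.
(Σwᵢ·t·t = 288, Σwᵢ·t·t^2 = 2386, Σwᵢ·t^2·t^2 = 21012, Σwᵢ·t·v = -1493, Σwᵢ·t^2·v = -13613.)
Eliminating c: 21012·(row 1) − 2386·(row 2) gives 358460·m = 21012·(-1493) − 2386·(-13613) = 1109702, so m = 554851/179230.
Then c = ((-13613) − 2386·(554851/179230))/21012 = -179123/179230.

m = 3.096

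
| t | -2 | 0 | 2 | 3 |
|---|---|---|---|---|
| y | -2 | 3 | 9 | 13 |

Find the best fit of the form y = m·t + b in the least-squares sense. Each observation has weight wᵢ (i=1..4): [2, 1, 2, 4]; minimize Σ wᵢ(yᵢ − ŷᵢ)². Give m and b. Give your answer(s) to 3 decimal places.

Sums needed: Σwᵢ·t·t = 52, Σwᵢ·t = 12, Σwᵢ·1 = 9.
Right-hand side: Σwᵢ·t·y = 200, Σwᵢ·y = 69.
MᵀWM·[m, b]ᵀ = MᵀWy becomes [[52, 12]; [12, 9]]·[m, b]ᵀ = [200, 69]ᵀ.
det = 52·9 − 12² = 324.
m = (200·9 − 12·69)/324 = 3; b = (52·69 − 12·200)/324 = 11/3.

m = 3.000, b = 3.667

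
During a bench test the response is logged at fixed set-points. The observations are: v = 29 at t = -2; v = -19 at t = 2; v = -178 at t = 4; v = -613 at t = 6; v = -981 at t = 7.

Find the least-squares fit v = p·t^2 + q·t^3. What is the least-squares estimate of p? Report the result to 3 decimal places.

Entries of XᵀX: Σt^2·t^2 = 3985, Σt^2·t^3 = 25607, Σt^3·t^3 = 168529.
Right-hand side: Σt^2·v = -72945, Σt^3·v = -480667.
Eliminating q: 168529·(row 1) − 25607·(row 2) gives 15869616·p = 168529·(-72945) − 25607·(-480667) = 15091964, so p = 3772991/3967404.
Then q = ((-480667) − 25607·(3772991/3967404))/168529 = -11888845/3967404.

p = 0.951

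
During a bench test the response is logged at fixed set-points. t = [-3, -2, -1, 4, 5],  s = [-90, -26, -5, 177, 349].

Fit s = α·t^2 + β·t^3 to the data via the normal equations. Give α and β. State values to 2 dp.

AᵀA·[α, β]ᵀ = Aᵀs reads: 979·α + 3873·β = 10638;  3873·α + 20515·β = 57596.
(Σt^2·t^2 = 979, Σt^2·t^3 = 3873, Σt^3·t^3 = 20515, Σt^2·s = 10638, Σt^3·s = 57596.)
Determinant 979·20515 − 3873² = 5084056.
α = (10638·20515 − 3873·57596)/5084056 = -2415369/2542028; β = (979·57596 − 3873·10638)/5084056 = 7592755/2542028.

α = -0.95, β = 2.99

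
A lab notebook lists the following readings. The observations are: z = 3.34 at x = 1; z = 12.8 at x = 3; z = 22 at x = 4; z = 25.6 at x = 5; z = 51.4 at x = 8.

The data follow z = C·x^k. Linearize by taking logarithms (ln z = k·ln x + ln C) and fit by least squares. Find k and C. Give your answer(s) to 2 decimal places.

k = 1.31, C = 3.27

Let Y = ln z. Fitting Y = k·ln x + ln C by least squares:
AᵀA = [[10.0431, 6.1738]; [6.1738, 5]], rhs = [20.4969, 14.0287]ᵀ  (here Σln x = 6.1738, Σ(ln x)² = 10.0431, Σln z = 14.0287, Σln x·ln z = 20.4969).
Δ = 10.0431·5 − (6.1738)² = 12.1000; k = (20.4969·5 − 6.1738·14.0287)/12.1000 = 1.31195, ln C = (10.0431·14.0287 − 6.1738·20.4969)/12.1000 = 1.18580, so C = exp(1.18580) = 3.27330.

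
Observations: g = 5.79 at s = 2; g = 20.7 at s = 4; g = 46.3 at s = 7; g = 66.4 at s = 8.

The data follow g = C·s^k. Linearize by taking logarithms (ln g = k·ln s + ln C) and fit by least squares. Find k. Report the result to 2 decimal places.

Linearized form: ln g = k·ln s + ln C. From the 4 transformed points,
Sums: Σln s = 6.1048, Σ(ln s)² = 10.5129, Σln g = 12.8171, Σln s·ln g = 21.6055.
Normal system: [[10.5129, 6.1048]; [6.1048, 4]]·[k, ln C]ᵀ = [21.6055, 12.8171]ᵀ.
Solving (det = 4.7831): k = 1.70936, ln C = 0.59546.

k = 1.71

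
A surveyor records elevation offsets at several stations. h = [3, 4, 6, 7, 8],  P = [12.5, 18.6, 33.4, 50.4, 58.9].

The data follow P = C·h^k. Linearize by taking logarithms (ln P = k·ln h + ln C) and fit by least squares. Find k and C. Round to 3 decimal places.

Let Y = ln P. Fitting Y = k·ln h + ln C by least squares:
XᵀX = [[14.4498, 8.3020]; [8.3020, 5]], rhs = [29.2171, 16.9533]ᵀ  (here Σln h = 8.3020, Σ(ln h)² = 14.4498, Σln P = 16.9533, Σln h·ln P = 29.2171).
Δ = 14.4498·5 − (8.3020)² = 3.3255; k = (29.2171·5 − 8.3020·16.9533)/3.3255 = 1.60544, ln C = (14.4498·16.9533 − 8.3020·29.2171)/3.3255 = 0.72498, so C = exp(0.72498) = 2.06469.

k = 1.605, C = 2.065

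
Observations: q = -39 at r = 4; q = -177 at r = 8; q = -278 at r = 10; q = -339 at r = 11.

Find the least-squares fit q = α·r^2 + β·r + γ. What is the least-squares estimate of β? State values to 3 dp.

Normal-equation sums: Σr^2·r^2 = 28993, Σr^2·r = 2907, Σr^2 = 301, Σr·r = 301, Σr = 33, Σ1 = 4.
Moment sums: Σr^2·q = -80771, Σr·q = -8081, Σq = -833.
Inverting the 3×3 Gram matrix, [α, β, γ]ᵀ = [-521/186, -47/62, 817/93]ᵀ.

β = -0.758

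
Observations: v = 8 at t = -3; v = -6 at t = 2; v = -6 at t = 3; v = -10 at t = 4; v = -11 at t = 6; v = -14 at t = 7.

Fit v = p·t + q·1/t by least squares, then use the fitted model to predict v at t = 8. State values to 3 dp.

Forming XᵀX = [[123, 6]; [6, 457/784]] and Xᵀv = [-258, -14]ᵀ gives XᵀX·[p, q]ᵀ = Xᵀv.
Determinant 123·(457/784) − 6² = 27987/784.
p = ((-258)·(457/784) − 6·(-14))/(27987/784) = -17350/9329; q = (123·(-14) − 6·(-258))/(27987/784) = -45472/9329.
At t = 8: v̂ = (-17350/9329)·(8) + (-45472/9329)·(1/8) = -144484/9329.

v̂ = -15.488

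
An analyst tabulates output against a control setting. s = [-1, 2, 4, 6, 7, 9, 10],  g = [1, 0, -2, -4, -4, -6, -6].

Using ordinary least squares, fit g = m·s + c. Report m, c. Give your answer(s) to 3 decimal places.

Setting ∂/∂m … = 0 gives: 287·m + 37·c = -175;  37·m + 7·c = -21.
det = 287·7 − 37² = 640.
m = ((-175)·7 − 37·(-21))/640 = -7/10; c = (287·(-21) − 37·(-175))/640 = 7/10.

m = -0.700, c = 0.700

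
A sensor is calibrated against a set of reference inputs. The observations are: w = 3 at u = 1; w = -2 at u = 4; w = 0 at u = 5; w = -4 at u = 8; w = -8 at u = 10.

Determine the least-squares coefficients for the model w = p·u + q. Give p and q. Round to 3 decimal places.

p = -1.126, q = 4.106

With design matrix X, XᵀX = [[206, 28]; [28, 5]] and Xᵀw = [-117, -11]ᵀ.
det = 206·5 − 28² = 246.
p = ((-117)·5 − 28·(-11))/246 = -277/246; q = (206·(-11) − 28·(-117))/246 = 505/123.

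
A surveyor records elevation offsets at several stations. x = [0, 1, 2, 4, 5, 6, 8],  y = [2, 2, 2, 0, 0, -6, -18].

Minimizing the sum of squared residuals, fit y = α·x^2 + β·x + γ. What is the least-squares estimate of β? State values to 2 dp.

Compute the Gram sums: Σx^2·x^2 = 6290, Σx^2·x = 926, Σx^2 = 146, Σx·x = 146, Σx = 26, Σ1 = 7.
And Σx^2·y = -1358, Σx·y = -174, Σy = -18.
Normal equations: [[6290, 926, 146]; [926, 146, 26]; [146, 26, 7]]·[α, β, γ]ᵀ = [-1358, -174, -18]ᵀ.
Inverting the 3×3 Gram matrix, [α, β, γ]ᵀ = [-6523/11508, 25693/11508, 919/959]ᵀ.

β = 2.23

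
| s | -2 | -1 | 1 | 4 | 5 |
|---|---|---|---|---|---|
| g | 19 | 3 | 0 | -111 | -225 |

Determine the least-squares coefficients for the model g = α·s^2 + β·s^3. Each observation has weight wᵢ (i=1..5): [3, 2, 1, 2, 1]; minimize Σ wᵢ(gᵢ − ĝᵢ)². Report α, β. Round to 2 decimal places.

α = 0.90, β = -1.97

Forming AᵀWA = [[1188, 5076]; [5076, 24012]] and AᵀWg = [-8943, -42795]ᵀ gives AᵀWA·[α, β]ᵀ = AᵀWg.
Eliminating β: 24012·(row 1) − 5076·(row 2) gives 2760480·α = 24012·(-8943) − 5076·(-42795) = 2488104, so α = 11519/12780.
Then β = ((-42795) − 5076·(11519/12780))/24012 = -2101/1065.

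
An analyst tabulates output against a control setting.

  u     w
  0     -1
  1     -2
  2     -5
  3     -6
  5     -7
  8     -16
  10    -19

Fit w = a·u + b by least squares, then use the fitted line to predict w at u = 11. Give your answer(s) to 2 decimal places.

With design matrix M, MᵀM = [[203, 29]; [29, 7]] and Mᵀw = [-383, -56]ᵀ.
det = 203·7 − 29² = 580.
a = ((-383)·7 − 29·(-56))/580 = -1057/580; b = (203·(-56) − 29·(-383))/580 = -9/20.
At u = 11: ŵ = (-1057/580)·(11) + (-9/20)·(1) = -2972/145.

ŵ = -20.50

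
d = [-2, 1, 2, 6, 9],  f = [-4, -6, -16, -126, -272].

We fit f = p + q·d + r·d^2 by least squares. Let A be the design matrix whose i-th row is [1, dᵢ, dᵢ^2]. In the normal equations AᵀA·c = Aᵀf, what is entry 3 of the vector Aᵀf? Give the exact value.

Entry 3 ↔ basis d^2, so (Aᵀf)_{3} = Σᵢ (d^2)·fᵢ = (4)·(-4) + (1)·(-6) + (4)·(-16) + (36)·(-126) + (81)·(-272) = -26654.

-26654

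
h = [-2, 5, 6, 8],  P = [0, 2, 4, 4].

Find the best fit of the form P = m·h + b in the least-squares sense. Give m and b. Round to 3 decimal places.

m = 0.414, b = 0.740

Entries of XᵀX: Σh·h = 129, Σh = 17, Σ1 = 4.
For XᵀP: Σh·P = 66, ΣP = 10.
Normal equations: [[129, 17]; [17, 4]]·[m, b]ᵀ = [66, 10]ᵀ.
Eliminating b: 4·(row 1) − 17·(row 2) gives 227·m = 4·66 − 17·10 = 94, so m = 94/227.
Then b = (10 − 17·(94/227))/4 = 168/227.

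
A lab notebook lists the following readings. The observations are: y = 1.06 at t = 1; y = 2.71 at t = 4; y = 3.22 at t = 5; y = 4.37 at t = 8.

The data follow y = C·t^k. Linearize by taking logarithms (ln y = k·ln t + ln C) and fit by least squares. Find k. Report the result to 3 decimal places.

Linearized form: ln y = k·ln t + ln C. From the 4 transformed points,
Σln t = 5.0752, Σ(ln t)² = 8.8362, Σln y = 3.6994, Σln t·ln y = 6.3308.
Equations: 8.8362·k + 5.0752·ln C = 6.3308;  5.0752·k + 4·ln C = 3.6994.
Δ = 8.8362·4 − (5.0752)² = 9.5873; k = (6.3308·4 − 5.0752·3.6994)/9.5873 = 0.68301, ln C = (8.8362·3.6994 − 5.0752·6.3308)/9.5873 = 0.05824.

k = 0.683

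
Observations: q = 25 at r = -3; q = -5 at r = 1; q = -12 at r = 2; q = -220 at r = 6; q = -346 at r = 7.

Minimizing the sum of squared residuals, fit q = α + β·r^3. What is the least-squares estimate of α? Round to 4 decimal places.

α = -3.3639

Entries of AᵀA: Σ1 = 5, Σr^3 = 541, Σr^3·r^3 = 165099.
Right-hand side: Σq = -558, Σr^3·q = -166974.
Normal equations: [[5, 541]; [541, 165099]]·[α, β]ᵀ = [-558, -166974]ᵀ.
det = 5·165099 − 541² = 532814.
α = ((-558)·165099 − 541·(-166974))/532814 = -896154/266407; β = (5·(-166974) − 541·(-558))/532814 = -266496/266407.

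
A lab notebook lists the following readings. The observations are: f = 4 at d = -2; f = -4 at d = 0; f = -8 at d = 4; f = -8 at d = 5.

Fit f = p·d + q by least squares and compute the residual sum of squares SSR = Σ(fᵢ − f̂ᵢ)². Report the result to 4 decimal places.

Sums needed: Σd·d = 45, Σd = 7, Σ1 = 4.
For Aᵀf: Σd·f = -80, Σf = -16.
Eliminating q: 4·(row 1) − 7·(row 2) gives 131·p = 4·(-80) − 7·(-16) = -208, so p = -208/131.
Then q = ((-16) − 7·(-208/131))/4 = -160/131.
Residuals: 268/131, -364/131, -56/131, 152/131; SSR = 1760/131.

SSR = 13.4351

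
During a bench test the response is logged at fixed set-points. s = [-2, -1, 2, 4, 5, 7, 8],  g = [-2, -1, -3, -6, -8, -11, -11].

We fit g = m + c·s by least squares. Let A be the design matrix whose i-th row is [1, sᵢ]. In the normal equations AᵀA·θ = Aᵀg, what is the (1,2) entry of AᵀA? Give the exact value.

23

Row 1 ↔ basis 1, column 2 ↔ basis s, so (AᵀA)_{1,2} = Σᵢ s = (1)·(-2) + (1)·(-1) + (1)·(2) + (1)·(4) + (1)·(5) + (1)·(7) + (1)·(8) = 23.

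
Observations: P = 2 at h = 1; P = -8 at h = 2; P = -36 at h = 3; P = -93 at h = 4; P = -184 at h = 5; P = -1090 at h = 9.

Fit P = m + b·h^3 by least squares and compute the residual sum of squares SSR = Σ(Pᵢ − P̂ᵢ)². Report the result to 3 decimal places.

SSR = 1.269

Setting ∂/∂m … = 0 gives: 6·m + 954·b = -1409;  954·m + 551956·b = -824596.
det = 6·551956 − 954² = 2401620.
m = ((-1409)·551956 − 954·(-824596))/2401620 = 447929/120081; b = (6·(-824596) − 954·(-1409))/2401620 = -120113/80054.
Residuals: -55195/240162, 32779/120081, 187463/240162, -84614/120081, -43291/240162, 14693/240162; SSR = 152428/120081.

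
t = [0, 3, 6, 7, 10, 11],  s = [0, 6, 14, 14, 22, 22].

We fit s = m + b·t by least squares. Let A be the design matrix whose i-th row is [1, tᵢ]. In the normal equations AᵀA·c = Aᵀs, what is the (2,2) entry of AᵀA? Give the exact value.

Row 2 ↔ basis t, column 2 ↔ basis t, so (AᵀA)_{2,2} = Σᵢ (t)·(t) = (0)·(0) + (3)·(3) + (6)·(6) + (7)·(7) + (10)·(10) + (11)·(11) = 315.

315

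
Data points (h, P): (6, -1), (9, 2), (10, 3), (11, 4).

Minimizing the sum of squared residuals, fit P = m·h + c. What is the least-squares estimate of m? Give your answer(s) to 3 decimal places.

m = 1.000

Setting ∂/∂m … = 0 gives: 338·m + 36·c = 86;  36·m + 4·c = 8.
Determinant 338·4 − 36² = 56.
m = (86·4 − 36·8)/56 = 1; c = (338·8 − 36·86)/56 = -7.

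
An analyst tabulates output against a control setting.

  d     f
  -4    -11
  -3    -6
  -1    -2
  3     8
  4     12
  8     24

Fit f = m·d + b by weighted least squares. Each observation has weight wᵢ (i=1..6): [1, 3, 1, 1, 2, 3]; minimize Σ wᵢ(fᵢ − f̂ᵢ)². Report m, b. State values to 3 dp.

m = 2.772, b = 1.345

The normal equations are: 277·m + 21·b = 796;  21·m + 11·b = 73.
(Σwᵢ·d·d = 277, Σwᵢ·d = 21, Σwᵢ·1 = 11, Σwᵢ·d·f = 796, Σwᵢ·f = 73.)
Δ = 277·11 − 21² = 2606.
m = (796·11 − 21·73)/2606 = 7223/2606; b = (277·73 − 21·796)/2606 = 3505/2606.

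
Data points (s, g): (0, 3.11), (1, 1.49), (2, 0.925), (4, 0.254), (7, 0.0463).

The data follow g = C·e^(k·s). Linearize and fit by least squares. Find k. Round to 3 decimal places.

k = -0.597

Let Y = ln g. Fitting Y = k·s + ln C by least squares:
Σs = 14.0000, Σ(s)² = 70.0000, Σln g = -2.9876, Σs·ln g = -26.7471.
Normal system: [[70.0000, 14.0000]; [14.0000, 5]]·[k, ln C]ᵀ = [-26.7471, -2.9876]ᵀ.
Solving (det = 154.0000): k = -0.59681, ln C = 1.07356.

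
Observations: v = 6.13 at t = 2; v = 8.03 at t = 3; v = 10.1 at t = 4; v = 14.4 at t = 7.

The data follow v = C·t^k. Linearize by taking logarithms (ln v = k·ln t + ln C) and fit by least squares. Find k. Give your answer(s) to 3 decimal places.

Linearized form: ln v = k·ln t + ln C. From the 4 transformed points,
Sums: Σln t = 5.1240, Σ(ln t)² = 7.3958, Σln v = 8.8761, Σln t·ln v = 11.9415.
Normal system: [[7.3958, 5.1240]; [5.1240, 4]]·[k, ln C]ᵀ = [11.9415, 8.8761]ᵀ.
Δ = 7.3958·4 − (5.1240)² = 3.3281; k = (11.9415·4 − 5.1240·8.8761)/3.3281 = 0.68652, ln C = (7.3958·8.8761 − 5.1240·11.9415)/3.3281 = 1.33961.

k = 0.687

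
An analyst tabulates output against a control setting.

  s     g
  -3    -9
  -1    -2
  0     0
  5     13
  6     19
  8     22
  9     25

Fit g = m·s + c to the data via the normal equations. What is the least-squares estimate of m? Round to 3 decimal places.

m = 2.811

MᵀM·[m, c]ᵀ = Mᵀg reads: 216·m + 24·c = 609;  24·m + 7·c = 68.
(Σs·s = 216, Σs = 24, Σ1 = 7, Σs·g = 609, Σg = 68.)
Δ = 216·7 − 24² = 936.
m = (609·7 − 24·68)/936 = 877/312; c = (216·68 − 24·609)/936 = 1/13.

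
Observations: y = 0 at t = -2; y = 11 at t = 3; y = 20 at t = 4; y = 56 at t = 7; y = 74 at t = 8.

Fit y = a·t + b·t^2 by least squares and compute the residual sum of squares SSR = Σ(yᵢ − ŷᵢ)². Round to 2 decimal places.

The normal system MᵀM·[a, b]ᵀ = Mᵀy is [[142, 938]; [938, 6850]]·[a, b]ᵀ = [1097, 7899]ᵀ.
Eliminating b: 6850·(row 1) − 938·(row 2) gives 92856·a = 6850·1097 − 938·7899 = 105188, so a = 26297/23214.
Then b = (7899 − 938·(26297/23214))/6850 = 11584/11607.
Residuals: -20039/11607, -10683/7738, -5798/11607, -19327/23214, 4118/3869; SSR = 161621/23214.

SSR = 6.96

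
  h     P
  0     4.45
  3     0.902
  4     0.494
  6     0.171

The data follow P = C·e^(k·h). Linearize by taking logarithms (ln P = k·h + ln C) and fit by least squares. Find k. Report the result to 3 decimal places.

k = -0.545

Linearized form: ln P = k·h + ln C. From the 4 transformed points,
AᵀA = [[61.0000, 13.0000]; [13.0000, 4]], rhs = [-13.7269, -1.0815]ᵀ  (here Σh = 13.0000, Σ(h)² = 61.0000, Σln P = -1.0815, Σh·ln P = -13.7269).
Δ = 61.0000·4 − (13.0000)² = 75.0000; k = (-13.7269·4 − 13.0000·-1.0815)/75.0000 = -0.54463, ln C = (61.0000·-1.0815 − 13.0000·-13.7269)/75.0000 = 1.49966.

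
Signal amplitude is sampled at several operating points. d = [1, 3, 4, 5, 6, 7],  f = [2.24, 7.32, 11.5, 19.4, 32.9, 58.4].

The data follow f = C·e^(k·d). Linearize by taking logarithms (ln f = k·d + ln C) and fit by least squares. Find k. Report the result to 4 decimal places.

With ln fᵢ as the transformed response and dᵢ as the regressor:
XᵀX = [[136.0000, 26.0000]; [26.0000, 6]], rhs = [80.8061, 15.7655]ᵀ  (here Σd = 26.0000, Σ(d)² = 136.0000, Σln f = 15.7655, Σd·ln f = 80.8061).
Slope k = (n·Σd·ln f − Σd·Σln f)/(n·Σ(d)² − (Σd)²) = (6·80.8061 − 26.0000·15.7655)/140.0000 = 0.53524; ln C = (Σln f − k·Σd)/n = 0.30820.

k = 0.5352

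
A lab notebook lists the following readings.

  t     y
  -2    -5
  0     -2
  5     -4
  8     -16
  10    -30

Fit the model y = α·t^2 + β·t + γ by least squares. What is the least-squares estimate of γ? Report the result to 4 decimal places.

γ = -0.8974

Normal-equation sums: Σt^2·t^2 = 14737, Σt^2·t = 1629, Σt^2 = 193, Σt·t = 193, Σt = 21, Σ1 = 5.
Moment sums: Σt^2·y = -4144, Σt·y = -438, Σy = -57.
So XᵀX·[α, β, γ]ᵀ = Xᵀy: [[14737, 1629, 193]; [1629, 193, 21]; [193, 21, 5]]·[α, β, γ]ᵀ = [-4144, -438, -57]ᵀ.
Solving the 3×3 system (Gaussian elimination) gives α = -5147/11740, β = 8973/5870, γ = -2107/2348.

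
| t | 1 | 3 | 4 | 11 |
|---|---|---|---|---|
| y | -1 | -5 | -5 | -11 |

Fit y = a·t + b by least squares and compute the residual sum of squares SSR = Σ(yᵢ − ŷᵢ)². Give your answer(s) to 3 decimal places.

Compute the Gram sums: Σt·t = 147, Σt = 19, Σ1 = 4.
Right-hand side: Σt·y = -157, Σy = -22.
Δ = 147·4 − 19² = 227.
a = ((-157)·4 − 19·(-22))/227 = -210/227; b = (147·(-22) − 19·(-157))/227 = -251/227.
Residuals: 234/227, -254/227, -44/227, 64/227; SSR = 552/227.

SSR = 2.432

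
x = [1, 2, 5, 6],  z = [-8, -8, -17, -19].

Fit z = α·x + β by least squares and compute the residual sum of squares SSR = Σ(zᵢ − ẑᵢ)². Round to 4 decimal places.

The normal equations are: 66·α + 14·β = -223;  14·α + 4·β = -52.
(Σx·x = 66, Σx = 14, Σ1 = 4, Σx·z = -223, Σz = -52.)
Eliminating β: 4·(row 1) − 14·(row 2) gives 68·α = 4·(-223) − 14·(-52) = -164, so α = -41/17.
Then β = ((-52) − 14·(-41/17))/4 = -155/34.
Residuals: -35/34, 47/34, -13/34, 1/34; SSR = 53/17.

SSR = 3.1176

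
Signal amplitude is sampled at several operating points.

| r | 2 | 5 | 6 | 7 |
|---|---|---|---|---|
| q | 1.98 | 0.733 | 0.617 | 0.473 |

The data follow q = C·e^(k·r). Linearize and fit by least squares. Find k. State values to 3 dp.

With ln qᵢ as the transformed response and rᵢ as the regressor:
Σr = 20.0000, Σ(r)² = 114.0000, Σln q = -0.8591, Σr·ln q = -8.3248.
Equations: 114.0000·k + 20.0000·ln C = -8.3248;  20.0000·k + 4·ln C = -0.8591.
Solving (det = 56.0000): k = -0.28782, ln C = 1.22434.

k = -0.288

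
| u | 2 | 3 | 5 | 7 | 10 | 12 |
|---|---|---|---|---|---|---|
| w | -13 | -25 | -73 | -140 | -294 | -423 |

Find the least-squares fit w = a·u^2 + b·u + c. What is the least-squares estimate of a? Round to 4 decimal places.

a = -3.0539

The normal equations are: 33859·a + 3231·b + 331·c = -99274;  3231·a + 331·b + 39·c = -9462;  331·a + 39·b + 6·c = -968.
(Σu^2·u^2 = 33859, Σu^2·u = 3231, Σu^2 = 331, Σu·u = 331, Σu = 39, Σ1 = 6, Σu^2·w = -99274, Σu·w = -9462, Σw = -968.)
Row-reducing yields a = -199675/65384, b = 106863/65384, c = -28478/8173.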